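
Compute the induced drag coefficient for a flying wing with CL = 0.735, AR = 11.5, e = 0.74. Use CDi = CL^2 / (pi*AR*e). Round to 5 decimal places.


Step 1: CL^2 = 0.735^2 = 0.540225
Step 2: pi * AR * e = 3.14159 * 11.5 * 0.74 = 26.734953
Step 3: CDi = 0.540225 / 26.734953 = 0.02021

0.02021


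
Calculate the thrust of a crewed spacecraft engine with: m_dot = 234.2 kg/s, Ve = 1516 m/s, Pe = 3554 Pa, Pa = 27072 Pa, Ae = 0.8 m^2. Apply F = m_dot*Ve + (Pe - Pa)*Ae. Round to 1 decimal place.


Step 1: Momentum thrust = m_dot * Ve = 234.2 * 1516 = 355047.2 N
Step 2: Pressure thrust = (Pe - Pa) * Ae = (3554 - 27072) * 0.8 = -18814.4 N
Step 3: Total thrust F = 355047.2 + -18814.4 = 336232.8 N

336232.8


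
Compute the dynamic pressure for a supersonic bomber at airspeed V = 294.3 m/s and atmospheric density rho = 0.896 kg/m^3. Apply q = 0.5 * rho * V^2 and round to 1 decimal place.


Step 1: V^2 = 294.3^2 = 86612.49
Step 2: q = 0.5 * 0.896 * 86612.49
Step 3: q = 38802.4 Pa

38802.4


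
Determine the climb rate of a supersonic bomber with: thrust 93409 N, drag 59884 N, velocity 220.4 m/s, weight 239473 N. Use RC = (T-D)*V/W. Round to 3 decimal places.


Step 1: Excess thrust = T - D = 93409 - 59884 = 33525 N
Step 2: Excess power = 33525 * 220.4 = 7388910.0 W
Step 3: RC = 7388910.0 / 239473 = 30.855 m/s

30.855


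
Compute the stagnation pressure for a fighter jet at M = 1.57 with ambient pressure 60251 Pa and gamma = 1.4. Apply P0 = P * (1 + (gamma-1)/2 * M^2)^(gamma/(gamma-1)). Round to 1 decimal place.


Step 1: (gamma-1)/2 * M^2 = 0.2 * 2.4649 = 0.49298
Step 2: 1 + 0.49298 = 1.49298
Step 3: Exponent gamma/(gamma-1) = 3.5
Step 4: P0 = 60251 * 1.49298^3.5 = 244992.7 Pa

244992.7


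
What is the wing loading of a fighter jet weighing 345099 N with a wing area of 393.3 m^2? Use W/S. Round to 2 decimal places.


Step 1: Wing loading = W / S = 345099 / 393.3
Step 2: Wing loading = 877.44 N/m^2

877.44


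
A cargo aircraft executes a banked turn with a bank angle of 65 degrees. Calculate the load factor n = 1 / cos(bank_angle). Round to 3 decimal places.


Step 1: Convert 65 degrees to radians = 1.134464
Step 2: cos(65 deg) = 0.422618
Step 3: n = 1 / 0.422618 = 2.366

2.366


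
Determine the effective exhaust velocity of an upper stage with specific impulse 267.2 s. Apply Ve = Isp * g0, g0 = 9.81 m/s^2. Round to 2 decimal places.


Step 1: Ve = Isp * g0 = 267.2 * 9.81
Step 2: Ve = 2621.23 m/s

2621.23


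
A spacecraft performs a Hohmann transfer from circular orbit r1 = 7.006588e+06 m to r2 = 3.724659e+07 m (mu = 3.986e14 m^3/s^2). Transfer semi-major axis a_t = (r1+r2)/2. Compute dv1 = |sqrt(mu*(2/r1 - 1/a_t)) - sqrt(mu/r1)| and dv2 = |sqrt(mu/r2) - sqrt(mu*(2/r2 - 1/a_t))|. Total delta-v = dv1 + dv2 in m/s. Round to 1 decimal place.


Step 1: Transfer semi-major axis a_t = (7.006588e+06 + 3.724659e+07) / 2 = 2.212659e+07 m
Step 2: v1 (circular at r1) = sqrt(mu/r1) = 7542.5 m/s
Step 3: v_t1 = sqrt(mu*(2/r1 - 1/a_t)) = 9785.91 m/s
Step 4: dv1 = |9785.91 - 7542.5| = 2243.41 m/s
Step 5: v2 (circular at r2) = 3271.34 m/s, v_t2 = 1840.86 m/s
Step 6: dv2 = |3271.34 - 1840.86| = 1430.47 m/s
Step 7: Total delta-v = 2243.41 + 1430.47 = 3673.9 m/s

3673.9


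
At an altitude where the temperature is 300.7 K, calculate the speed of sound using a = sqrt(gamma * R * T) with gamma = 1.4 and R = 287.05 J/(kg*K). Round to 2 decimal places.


Step 1: gamma * R * T = 1.4 * 287.05 * 300.7 = 120842.309
Step 2: a = sqrt(120842.309) = 347.62 m/s

347.62


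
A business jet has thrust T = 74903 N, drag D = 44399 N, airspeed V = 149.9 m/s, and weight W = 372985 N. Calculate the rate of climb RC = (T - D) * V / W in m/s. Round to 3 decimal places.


Step 1: Excess thrust = T - D = 74903 - 44399 = 30504 N
Step 2: Excess power = 30504 * 149.9 = 4572549.6 W
Step 3: RC = 4572549.6 / 372985 = 12.259 m/s

12.259


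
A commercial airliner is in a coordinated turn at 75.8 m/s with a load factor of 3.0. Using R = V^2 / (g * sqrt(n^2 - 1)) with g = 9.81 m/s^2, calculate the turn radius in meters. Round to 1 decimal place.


Step 1: V^2 = 75.8^2 = 5745.64
Step 2: n^2 - 1 = 3.0^2 - 1 = 8.0
Step 3: sqrt(8.0) = 2.828427
Step 4: R = 5745.64 / (9.81 * 2.828427) = 207.1 m

207.1


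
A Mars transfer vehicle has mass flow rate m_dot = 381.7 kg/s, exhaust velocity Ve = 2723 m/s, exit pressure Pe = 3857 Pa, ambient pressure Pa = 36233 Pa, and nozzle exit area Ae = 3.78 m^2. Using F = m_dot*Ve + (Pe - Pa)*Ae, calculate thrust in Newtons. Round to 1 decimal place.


Step 1: Momentum thrust = m_dot * Ve = 381.7 * 2723 = 1039369.1 N
Step 2: Pressure thrust = (Pe - Pa) * Ae = (3857 - 36233) * 3.78 = -122381.28 N
Step 3: Total thrust F = 1039369.1 + -122381.28 = 916987.8 N

916987.8


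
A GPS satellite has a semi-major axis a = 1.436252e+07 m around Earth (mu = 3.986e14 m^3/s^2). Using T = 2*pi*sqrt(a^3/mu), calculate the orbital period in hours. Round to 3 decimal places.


Step 1: a^3 / mu = 2.962729e+21 / 3.986e14 = 7.432838e+06
Step 2: sqrt(7.432838e+06) = 2726.3231 s
Step 3: T = 2*pi * 2726.3231 = 17129.99 s
Step 4: T in hours = 17129.99 / 3600 = 4.758 hours

4.758


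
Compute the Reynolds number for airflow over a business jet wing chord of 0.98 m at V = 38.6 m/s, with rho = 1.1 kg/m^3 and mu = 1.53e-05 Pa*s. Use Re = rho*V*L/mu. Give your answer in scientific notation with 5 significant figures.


Step 1: Numerator = rho * V * L = 1.1 * 38.6 * 0.98 = 41.6108
Step 2: Re = 41.6108 / 1.53e-05
Step 3: Re = 2.7197e+06

2.7197e+06


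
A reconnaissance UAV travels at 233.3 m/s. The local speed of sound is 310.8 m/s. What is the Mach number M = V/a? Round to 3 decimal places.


Step 1: M = V / a = 233.3 / 310.8
Step 2: M = 0.751

0.751


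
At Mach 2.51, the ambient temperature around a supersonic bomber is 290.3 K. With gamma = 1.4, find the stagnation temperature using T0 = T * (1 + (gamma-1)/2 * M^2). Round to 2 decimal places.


Step 1: (gamma-1)/2 = 0.2
Step 2: M^2 = 6.3001
Step 3: 1 + 0.2 * 6.3001 = 2.26002
Step 4: T0 = 290.3 * 2.26002 = 656.08 K

656.08


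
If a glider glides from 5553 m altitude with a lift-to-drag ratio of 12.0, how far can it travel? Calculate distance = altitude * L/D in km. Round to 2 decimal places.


Step 1: Glide distance = altitude * L/D = 5553 * 12.0 = 66636.0 m
Step 2: Convert to km: 66636.0 / 1000 = 66.64 km

66.64


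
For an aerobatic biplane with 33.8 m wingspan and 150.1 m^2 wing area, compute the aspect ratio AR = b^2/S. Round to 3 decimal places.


Step 1: b^2 = 33.8^2 = 1142.44
Step 2: AR = 1142.44 / 150.1 = 7.611

7.611


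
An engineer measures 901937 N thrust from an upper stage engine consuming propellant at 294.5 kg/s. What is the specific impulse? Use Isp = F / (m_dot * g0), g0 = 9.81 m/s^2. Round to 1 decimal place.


Step 1: m_dot * g0 = 294.5 * 9.81 = 2889.05
Step 2: Isp = 901937 / 2889.05 = 312.2 s

312.2


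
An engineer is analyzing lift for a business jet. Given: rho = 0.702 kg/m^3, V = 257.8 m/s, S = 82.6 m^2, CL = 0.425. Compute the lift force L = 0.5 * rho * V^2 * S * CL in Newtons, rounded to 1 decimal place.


Step 1: Calculate dynamic pressure q = 0.5 * 0.702 * 257.8^2 = 0.5 * 0.702 * 66460.84 = 23327.7548 Pa
Step 2: Multiply by wing area and lift coefficient: L = 23327.7548 * 82.6 * 0.425
Step 3: L = 1926872.5498 * 0.425 = 818920.8 N

818920.8


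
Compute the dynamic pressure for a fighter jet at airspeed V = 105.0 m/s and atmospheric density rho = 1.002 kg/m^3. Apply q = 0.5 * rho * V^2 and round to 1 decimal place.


Step 1: V^2 = 105.0^2 = 11025.0
Step 2: q = 0.5 * 1.002 * 11025.0
Step 3: q = 5523.5 Pa

5523.5


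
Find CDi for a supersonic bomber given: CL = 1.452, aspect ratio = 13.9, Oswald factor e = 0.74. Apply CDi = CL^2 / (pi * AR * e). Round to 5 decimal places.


Step 1: CL^2 = 1.452^2 = 2.108304
Step 2: pi * AR * e = 3.14159 * 13.9 * 0.74 = 32.314422
Step 3: CDi = 2.108304 / 32.314422 = 0.06524

0.06524


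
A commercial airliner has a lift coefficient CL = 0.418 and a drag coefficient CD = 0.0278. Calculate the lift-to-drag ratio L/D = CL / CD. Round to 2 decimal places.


Step 1: L/D = CL / CD = 0.418 / 0.0278
Step 2: L/D = 15.04

15.04


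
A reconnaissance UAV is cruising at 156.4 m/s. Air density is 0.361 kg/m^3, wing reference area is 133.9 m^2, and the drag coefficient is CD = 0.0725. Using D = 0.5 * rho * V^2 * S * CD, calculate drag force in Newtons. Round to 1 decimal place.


Step 1: Dynamic pressure q = 0.5 * 0.361 * 156.4^2 = 4415.2033 Pa
Step 2: Drag D = q * S * CD = 4415.2033 * 133.9 * 0.0725
Step 3: D = 42861.7 N

42861.7


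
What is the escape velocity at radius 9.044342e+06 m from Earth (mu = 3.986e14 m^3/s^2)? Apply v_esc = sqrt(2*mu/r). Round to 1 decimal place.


Step 1: 2*mu/r = 2 * 3.986e14 / 9.044342e+06 = 88143504.5247
Step 2: v_esc = sqrt(88143504.5247) = 9388.5 m/s

9388.5


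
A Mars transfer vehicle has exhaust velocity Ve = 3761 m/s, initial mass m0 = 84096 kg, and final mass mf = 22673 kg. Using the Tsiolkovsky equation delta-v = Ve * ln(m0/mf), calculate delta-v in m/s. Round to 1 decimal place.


Step 1: Mass ratio m0/mf = 84096 / 22673 = 3.709081
Step 2: ln(3.709081) = 1.310784
Step 3: delta-v = 3761 * 1.310784 = 4929.9 m/s

4929.9


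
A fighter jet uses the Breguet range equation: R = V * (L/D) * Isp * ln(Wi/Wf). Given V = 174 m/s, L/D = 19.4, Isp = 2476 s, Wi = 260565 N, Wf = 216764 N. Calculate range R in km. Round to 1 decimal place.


Step 1: Coefficient = V * (L/D) * Isp = 174 * 19.4 * 2476 = 8357985.6 m
Step 2: Wi/Wf = 260565 / 216764 = 1.202068
Step 3: ln(1.202068) = 0.184043
Step 4: R = 8357985.6 * 0.184043 = 1538230.0 m = 1538.2 km

1538.2


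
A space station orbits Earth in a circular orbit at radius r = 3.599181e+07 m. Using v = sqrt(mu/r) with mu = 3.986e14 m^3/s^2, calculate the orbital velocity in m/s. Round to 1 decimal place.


Step 1: mu / r = 3.986e14 / 3.599181e+07 = 11074741.726
Step 2: v = sqrt(11074741.726) = 3327.9 m/s

3327.9


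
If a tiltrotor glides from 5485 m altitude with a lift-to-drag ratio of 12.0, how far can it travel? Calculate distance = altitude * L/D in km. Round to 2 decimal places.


Step 1: Glide distance = altitude * L/D = 5485 * 12.0 = 65820.0 m
Step 2: Convert to km: 65820.0 / 1000 = 65.82 km

65.82


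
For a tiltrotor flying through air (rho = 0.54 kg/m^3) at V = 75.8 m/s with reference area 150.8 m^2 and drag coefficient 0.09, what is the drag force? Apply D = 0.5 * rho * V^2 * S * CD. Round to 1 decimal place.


Step 1: Dynamic pressure q = 0.5 * 0.54 * 75.8^2 = 1551.3228 Pa
Step 2: Drag D = q * S * CD = 1551.3228 * 150.8 * 0.09
Step 3: D = 21054.6 N

21054.6


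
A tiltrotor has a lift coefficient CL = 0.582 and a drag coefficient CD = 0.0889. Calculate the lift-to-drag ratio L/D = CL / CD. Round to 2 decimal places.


Step 1: L/D = CL / CD = 0.582 / 0.0889
Step 2: L/D = 6.55

6.55


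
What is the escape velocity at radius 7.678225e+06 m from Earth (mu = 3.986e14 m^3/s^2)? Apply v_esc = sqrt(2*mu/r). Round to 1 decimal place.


Step 1: 2*mu/r = 2 * 3.986e14 / 7.678225e+06 = 103826079.5952
Step 2: v_esc = sqrt(103826079.5952) = 10189.5 m/s

10189.5


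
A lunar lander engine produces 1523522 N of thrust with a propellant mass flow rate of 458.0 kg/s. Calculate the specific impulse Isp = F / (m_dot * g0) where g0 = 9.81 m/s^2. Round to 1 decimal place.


Step 1: m_dot * g0 = 458.0 * 9.81 = 4492.98
Step 2: Isp = 1523522 / 4492.98 = 339.1 s

339.1


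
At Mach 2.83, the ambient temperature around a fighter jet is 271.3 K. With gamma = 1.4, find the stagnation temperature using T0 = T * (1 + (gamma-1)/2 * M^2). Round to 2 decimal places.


Step 1: (gamma-1)/2 = 0.2
Step 2: M^2 = 8.0089
Step 3: 1 + 0.2 * 8.0089 = 2.60178
Step 4: T0 = 271.3 * 2.60178 = 705.86 K

705.86


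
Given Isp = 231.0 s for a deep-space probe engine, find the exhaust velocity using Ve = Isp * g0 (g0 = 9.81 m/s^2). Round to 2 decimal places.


Step 1: Ve = Isp * g0 = 231.0 * 9.81
Step 2: Ve = 2266.11 m/s

2266.11


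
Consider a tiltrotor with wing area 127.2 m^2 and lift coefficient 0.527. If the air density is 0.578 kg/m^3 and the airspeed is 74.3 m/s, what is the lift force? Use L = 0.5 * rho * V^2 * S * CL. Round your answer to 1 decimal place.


Step 1: Calculate dynamic pressure q = 0.5 * 0.578 * 74.3^2 = 0.5 * 0.578 * 5520.49 = 1595.4216 Pa
Step 2: Multiply by wing area and lift coefficient: L = 1595.4216 * 127.2 * 0.527
Step 3: L = 202937.6288 * 0.527 = 106948.1 N

106948.1


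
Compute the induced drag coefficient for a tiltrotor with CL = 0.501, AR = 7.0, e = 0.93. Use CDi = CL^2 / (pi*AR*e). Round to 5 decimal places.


Step 1: CL^2 = 0.501^2 = 0.251001
Step 2: pi * AR * e = 3.14159 * 7.0 * 0.93 = 20.451768
Step 3: CDi = 0.251001 / 20.451768 = 0.01227

0.01227


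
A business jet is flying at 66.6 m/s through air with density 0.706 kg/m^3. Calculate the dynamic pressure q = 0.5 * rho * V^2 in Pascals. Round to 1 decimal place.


Step 1: V^2 = 66.6^2 = 4435.56
Step 2: q = 0.5 * 0.706 * 4435.56
Step 3: q = 1565.8 Pa

1565.8


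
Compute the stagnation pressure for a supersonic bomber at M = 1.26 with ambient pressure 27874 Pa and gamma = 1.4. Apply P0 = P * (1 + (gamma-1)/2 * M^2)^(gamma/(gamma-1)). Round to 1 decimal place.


Step 1: (gamma-1)/2 * M^2 = 0.2 * 1.5876 = 0.31752
Step 2: 1 + 0.31752 = 1.31752
Step 3: Exponent gamma/(gamma-1) = 3.5
Step 4: P0 = 27874 * 1.31752^3.5 = 73172.8 Pa

73172.8


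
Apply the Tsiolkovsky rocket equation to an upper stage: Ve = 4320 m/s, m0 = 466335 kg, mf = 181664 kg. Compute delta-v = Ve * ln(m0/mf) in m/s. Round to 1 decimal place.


Step 1: Mass ratio m0/mf = 466335 / 181664 = 2.567019
Step 2: ln(2.567019) = 0.942745
Step 3: delta-v = 4320 * 0.942745 = 4072.7 m/s

4072.7


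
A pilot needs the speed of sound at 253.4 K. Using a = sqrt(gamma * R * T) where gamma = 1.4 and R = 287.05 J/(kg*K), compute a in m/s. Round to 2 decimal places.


Step 1: gamma * R * T = 1.4 * 287.05 * 253.4 = 101833.858
Step 2: a = sqrt(101833.858) = 319.11 m/s

319.11


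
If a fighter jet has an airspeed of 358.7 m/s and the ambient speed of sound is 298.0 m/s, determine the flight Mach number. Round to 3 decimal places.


Step 1: M = V / a = 358.7 / 298.0
Step 2: M = 1.204

1.204


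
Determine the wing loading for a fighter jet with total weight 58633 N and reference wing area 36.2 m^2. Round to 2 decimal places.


Step 1: Wing loading = W / S = 58633 / 36.2
Step 2: Wing loading = 1619.70 N/m^2

1619.70


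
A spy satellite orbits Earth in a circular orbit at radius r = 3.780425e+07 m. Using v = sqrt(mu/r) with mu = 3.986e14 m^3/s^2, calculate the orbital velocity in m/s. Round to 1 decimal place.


Step 1: mu / r = 3.986e14 / 3.780425e+07 = 10543788.0662
Step 2: v = sqrt(10543788.0662) = 3247.1 m/s

3247.1


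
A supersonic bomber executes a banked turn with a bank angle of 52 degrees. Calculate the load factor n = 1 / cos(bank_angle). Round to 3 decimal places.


Step 1: Convert 52 degrees to radians = 0.907571
Step 2: cos(52 deg) = 0.615661
Step 3: n = 1 / 0.615661 = 1.624

1.624


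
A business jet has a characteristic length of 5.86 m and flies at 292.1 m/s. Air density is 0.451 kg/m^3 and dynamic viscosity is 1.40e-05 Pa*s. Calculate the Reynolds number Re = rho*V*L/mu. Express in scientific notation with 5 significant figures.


Step 1: Numerator = rho * V * L = 0.451 * 292.1 * 5.86 = 771.979406
Step 2: Re = 771.979406 / 1.40e-05
Step 3: Re = 5.5141e+07

5.5141e+07


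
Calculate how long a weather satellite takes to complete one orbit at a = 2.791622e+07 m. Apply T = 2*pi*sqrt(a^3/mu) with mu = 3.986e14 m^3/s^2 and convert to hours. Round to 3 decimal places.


Step 1: a^3 / mu = 2.175554e+22 / 3.986e14 = 5.457988e+07
Step 2: sqrt(5.457988e+07) = 7387.8194 s
Step 3: T = 2*pi * 7387.8194 = 46419.04 s
Step 4: T in hours = 46419.04 / 3600 = 12.894 hours

12.894


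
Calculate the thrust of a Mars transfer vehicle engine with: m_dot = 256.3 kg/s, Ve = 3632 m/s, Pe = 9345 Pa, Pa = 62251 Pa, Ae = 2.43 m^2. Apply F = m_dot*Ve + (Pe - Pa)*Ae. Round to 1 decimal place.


Step 1: Momentum thrust = m_dot * Ve = 256.3 * 3632 = 930881.6 N
Step 2: Pressure thrust = (Pe - Pa) * Ae = (9345 - 62251) * 2.43 = -128561.58 N
Step 3: Total thrust F = 930881.6 + -128561.58 = 802320.0 N

802320.0


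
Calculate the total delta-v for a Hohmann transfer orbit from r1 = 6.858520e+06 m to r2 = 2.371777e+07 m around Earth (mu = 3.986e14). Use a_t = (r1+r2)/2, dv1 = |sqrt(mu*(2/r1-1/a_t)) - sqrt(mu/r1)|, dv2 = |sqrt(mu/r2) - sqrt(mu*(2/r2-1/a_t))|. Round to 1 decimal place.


Step 1: Transfer semi-major axis a_t = (6.858520e+06 + 2.371777e+07) / 2 = 1.528814e+07 m
Step 2: v1 (circular at r1) = sqrt(mu/r1) = 7623.48 m/s
Step 3: v_t1 = sqrt(mu*(2/r1 - 1/a_t)) = 9495.39 m/s
Step 4: dv1 = |9495.39 - 7623.48| = 1871.91 m/s
Step 5: v2 (circular at r2) = 4099.51 m/s, v_t2 = 2745.8 m/s
Step 6: dv2 = |4099.51 - 2745.8| = 1353.7 m/s
Step 7: Total delta-v = 1871.91 + 1353.7 = 3225.6 m/s

3225.6


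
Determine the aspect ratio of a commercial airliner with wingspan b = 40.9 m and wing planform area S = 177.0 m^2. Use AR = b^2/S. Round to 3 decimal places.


Step 1: b^2 = 40.9^2 = 1672.81
Step 2: AR = 1672.81 / 177.0 = 9.451

9.451


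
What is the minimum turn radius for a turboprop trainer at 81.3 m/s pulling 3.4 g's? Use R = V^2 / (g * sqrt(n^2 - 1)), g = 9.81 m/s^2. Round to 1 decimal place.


Step 1: V^2 = 81.3^2 = 6609.69
Step 2: n^2 - 1 = 3.4^2 - 1 = 10.56
Step 3: sqrt(10.56) = 3.249615
Step 4: R = 6609.69 / (9.81 * 3.249615) = 207.3 m

207.3


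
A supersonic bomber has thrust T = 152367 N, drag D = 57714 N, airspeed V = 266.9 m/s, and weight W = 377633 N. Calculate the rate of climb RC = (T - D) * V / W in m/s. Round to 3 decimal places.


Step 1: Excess thrust = T - D = 152367 - 57714 = 94653 N
Step 2: Excess power = 94653 * 266.9 = 25262885.7 W
Step 3: RC = 25262885.7 / 377633 = 66.898 m/s

66.898


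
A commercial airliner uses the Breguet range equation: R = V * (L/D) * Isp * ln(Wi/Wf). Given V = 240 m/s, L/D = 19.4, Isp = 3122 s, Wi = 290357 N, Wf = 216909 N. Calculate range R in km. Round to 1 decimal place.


Step 1: Coefficient = V * (L/D) * Isp = 240 * 19.4 * 3122 = 14536032.0 m
Step 2: Wi/Wf = 290357 / 216909 = 1.338612
Step 3: ln(1.338612) = 0.291633
Step 4: R = 14536032.0 * 0.291633 = 4239190.8 m = 4239.2 km

4239.2


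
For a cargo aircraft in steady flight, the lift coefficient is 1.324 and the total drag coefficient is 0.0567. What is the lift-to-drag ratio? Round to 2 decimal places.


Step 1: L/D = CL / CD = 1.324 / 0.0567
Step 2: L/D = 23.35

23.35


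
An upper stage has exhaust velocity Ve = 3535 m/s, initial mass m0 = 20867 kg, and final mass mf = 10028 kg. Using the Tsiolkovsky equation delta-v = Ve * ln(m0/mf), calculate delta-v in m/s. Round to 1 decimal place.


Step 1: Mass ratio m0/mf = 20867 / 10028 = 2.080874
Step 2: ln(2.080874) = 0.732788
Step 3: delta-v = 3535 * 0.732788 = 2590.4 m/s

2590.4


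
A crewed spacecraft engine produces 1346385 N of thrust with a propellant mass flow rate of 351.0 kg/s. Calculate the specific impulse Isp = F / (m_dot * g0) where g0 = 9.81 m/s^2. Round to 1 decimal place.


Step 1: m_dot * g0 = 351.0 * 9.81 = 3443.31
Step 2: Isp = 1346385 / 3443.31 = 391.0 s

391.0


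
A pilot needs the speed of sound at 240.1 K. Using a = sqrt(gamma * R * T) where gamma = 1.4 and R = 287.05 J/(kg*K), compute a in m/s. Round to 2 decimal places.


Step 1: gamma * R * T = 1.4 * 287.05 * 240.1 = 96488.987
Step 2: a = sqrt(96488.987) = 310.63 m/s

310.63


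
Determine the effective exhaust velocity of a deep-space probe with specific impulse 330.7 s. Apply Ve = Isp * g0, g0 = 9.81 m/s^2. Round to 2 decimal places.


Step 1: Ve = Isp * g0 = 330.7 * 9.81
Step 2: Ve = 3244.17 m/s

3244.17


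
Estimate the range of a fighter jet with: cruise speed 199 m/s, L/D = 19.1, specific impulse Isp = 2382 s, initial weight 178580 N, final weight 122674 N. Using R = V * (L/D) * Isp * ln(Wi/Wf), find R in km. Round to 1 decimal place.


Step 1: Coefficient = V * (L/D) * Isp = 199 * 19.1 * 2382 = 9053743.8 m
Step 2: Wi/Wf = 178580 / 122674 = 1.455728
Step 3: ln(1.455728) = 0.375506
Step 4: R = 9053743.8 * 0.375506 = 3399737.4 m = 3399.7 km

3399.7


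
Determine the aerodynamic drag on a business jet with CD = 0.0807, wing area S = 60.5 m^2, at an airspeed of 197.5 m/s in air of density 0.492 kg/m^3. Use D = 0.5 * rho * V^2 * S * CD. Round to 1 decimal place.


Step 1: Dynamic pressure q = 0.5 * 0.492 * 197.5^2 = 9595.5375 Pa
Step 2: Drag D = q * S * CD = 9595.5375 * 60.5 * 0.0807
Step 3: D = 46848.8 N

46848.8


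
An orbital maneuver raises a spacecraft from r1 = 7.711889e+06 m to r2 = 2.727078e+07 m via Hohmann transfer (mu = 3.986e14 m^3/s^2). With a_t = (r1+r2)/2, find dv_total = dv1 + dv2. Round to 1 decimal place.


Step 1: Transfer semi-major axis a_t = (7.711889e+06 + 2.727078e+07) / 2 = 1.749133e+07 m
Step 2: v1 (circular at r1) = sqrt(mu/r1) = 7189.33 m/s
Step 3: v_t1 = sqrt(mu*(2/r1 - 1/a_t)) = 8976.88 m/s
Step 4: dv1 = |8976.88 - 7189.33| = 1787.56 m/s
Step 5: v2 (circular at r2) = 3823.14 m/s, v_t2 = 2538.57 m/s
Step 6: dv2 = |3823.14 - 2538.57| = 1284.57 m/s
Step 7: Total delta-v = 1787.56 + 1284.57 = 3072.1 m/s

3072.1


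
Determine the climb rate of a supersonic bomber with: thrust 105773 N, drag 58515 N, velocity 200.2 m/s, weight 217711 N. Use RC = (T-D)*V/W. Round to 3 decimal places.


Step 1: Excess thrust = T - D = 105773 - 58515 = 47258 N
Step 2: Excess power = 47258 * 200.2 = 9461051.6 W
Step 3: RC = 9461051.6 / 217711 = 43.457 m/s

43.457


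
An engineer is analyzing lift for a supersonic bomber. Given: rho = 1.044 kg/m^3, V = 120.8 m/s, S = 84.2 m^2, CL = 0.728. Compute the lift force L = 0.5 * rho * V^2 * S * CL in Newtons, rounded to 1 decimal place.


Step 1: Calculate dynamic pressure q = 0.5 * 1.044 * 120.8^2 = 0.5 * 1.044 * 14592.64 = 7617.3581 Pa
Step 2: Multiply by wing area and lift coefficient: L = 7617.3581 * 84.2 * 0.728
Step 3: L = 641381.5503 * 0.728 = 466925.8 N

466925.8


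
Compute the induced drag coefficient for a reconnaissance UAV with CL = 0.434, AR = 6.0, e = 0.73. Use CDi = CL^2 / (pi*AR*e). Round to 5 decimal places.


Step 1: CL^2 = 0.434^2 = 0.188356
Step 2: pi * AR * e = 3.14159 * 6.0 * 0.73 = 13.760176
Step 3: CDi = 0.188356 / 13.760176 = 0.01369

0.01369


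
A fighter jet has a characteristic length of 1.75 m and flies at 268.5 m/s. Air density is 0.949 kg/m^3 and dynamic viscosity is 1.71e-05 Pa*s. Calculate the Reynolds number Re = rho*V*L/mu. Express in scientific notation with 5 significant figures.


Step 1: Numerator = rho * V * L = 0.949 * 268.5 * 1.75 = 445.911375
Step 2: Re = 445.911375 / 1.71e-05
Step 3: Re = 2.6077e+07

2.6077e+07


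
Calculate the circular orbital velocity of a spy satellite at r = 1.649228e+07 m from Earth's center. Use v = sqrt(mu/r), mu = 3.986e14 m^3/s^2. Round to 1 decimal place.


Step 1: mu / r = 3.986e14 / 1.649228e+07 = 24168883.8657
Step 2: v = sqrt(24168883.8657) = 4916.2 m/s

4916.2


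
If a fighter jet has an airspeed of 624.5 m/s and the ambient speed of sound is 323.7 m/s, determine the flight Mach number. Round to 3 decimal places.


Step 1: M = V / a = 624.5 / 323.7
Step 2: M = 1.929

1.929


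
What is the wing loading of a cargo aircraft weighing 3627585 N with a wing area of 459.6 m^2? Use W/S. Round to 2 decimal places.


Step 1: Wing loading = W / S = 3627585 / 459.6
Step 2: Wing loading = 7892.92 N/m^2

7892.92


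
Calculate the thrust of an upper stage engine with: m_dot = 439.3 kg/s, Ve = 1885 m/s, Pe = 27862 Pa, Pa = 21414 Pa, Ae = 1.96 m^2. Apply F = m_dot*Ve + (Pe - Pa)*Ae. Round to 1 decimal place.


Step 1: Momentum thrust = m_dot * Ve = 439.3 * 1885 = 828080.5 N
Step 2: Pressure thrust = (Pe - Pa) * Ae = (27862 - 21414) * 1.96 = 12638.08 N
Step 3: Total thrust F = 828080.5 + 12638.08 = 840718.6 N

840718.6


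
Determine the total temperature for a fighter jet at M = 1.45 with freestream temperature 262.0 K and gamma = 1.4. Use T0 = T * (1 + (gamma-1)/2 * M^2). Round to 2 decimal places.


Step 1: (gamma-1)/2 = 0.2
Step 2: M^2 = 2.1025
Step 3: 1 + 0.2 * 2.1025 = 1.4205
Step 4: T0 = 262.0 * 1.4205 = 372.17 K

372.17


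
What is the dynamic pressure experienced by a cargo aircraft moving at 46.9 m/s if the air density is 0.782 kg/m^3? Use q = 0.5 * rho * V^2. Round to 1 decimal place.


Step 1: V^2 = 46.9^2 = 2199.61
Step 2: q = 0.5 * 0.782 * 2199.61
Step 3: q = 860.0 Pa

860.0


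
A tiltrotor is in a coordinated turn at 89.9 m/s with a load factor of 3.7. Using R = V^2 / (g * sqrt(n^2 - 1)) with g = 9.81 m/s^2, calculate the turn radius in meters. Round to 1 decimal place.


Step 1: V^2 = 89.9^2 = 8082.01
Step 2: n^2 - 1 = 3.7^2 - 1 = 12.69
Step 3: sqrt(12.69) = 3.562303
Step 4: R = 8082.01 / (9.81 * 3.562303) = 231.3 m

231.3


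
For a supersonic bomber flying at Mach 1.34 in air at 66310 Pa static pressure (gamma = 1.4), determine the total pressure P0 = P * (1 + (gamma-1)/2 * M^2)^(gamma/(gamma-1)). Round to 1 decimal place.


Step 1: (gamma-1)/2 * M^2 = 0.2 * 1.7956 = 0.35912
Step 2: 1 + 0.35912 = 1.35912
Step 3: Exponent gamma/(gamma-1) = 3.5
Step 4: P0 = 66310 * 1.35912^3.5 = 194080.2 Pa

194080.2


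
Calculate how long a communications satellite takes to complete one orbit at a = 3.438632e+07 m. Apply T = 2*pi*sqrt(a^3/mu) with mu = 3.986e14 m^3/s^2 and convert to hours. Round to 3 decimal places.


Step 1: a^3 / mu = 4.065904e+22 / 3.986e14 = 1.020046e+08
Step 2: sqrt(1.020046e+08) = 10099.7332 s
Step 3: T = 2*pi * 10099.7332 = 63458.5 s
Step 4: T in hours = 63458.5 / 3600 = 17.627 hours

17.627


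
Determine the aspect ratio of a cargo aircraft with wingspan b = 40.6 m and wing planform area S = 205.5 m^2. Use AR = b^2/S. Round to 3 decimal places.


Step 1: b^2 = 40.6^2 = 1648.36
Step 2: AR = 1648.36 / 205.5 = 8.021

8.021


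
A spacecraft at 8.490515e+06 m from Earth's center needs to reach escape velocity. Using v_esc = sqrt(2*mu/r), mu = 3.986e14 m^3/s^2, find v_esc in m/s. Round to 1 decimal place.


Step 1: 2*mu/r = 2 * 3.986e14 / 8.490515e+06 = 93893008.8458
Step 2: v_esc = sqrt(93893008.8458) = 9689.8 m/s

9689.8


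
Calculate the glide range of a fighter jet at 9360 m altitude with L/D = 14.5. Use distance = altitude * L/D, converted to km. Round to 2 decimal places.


Step 1: Glide distance = altitude * L/D = 9360 * 14.5 = 135720.0 m
Step 2: Convert to km: 135720.0 / 1000 = 135.72 km

135.72


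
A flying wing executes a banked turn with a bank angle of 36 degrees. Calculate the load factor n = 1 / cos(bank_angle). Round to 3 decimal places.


Step 1: Convert 36 degrees to radians = 0.628319
Step 2: cos(36 deg) = 0.809017
Step 3: n = 1 / 0.809017 = 1.236

1.236


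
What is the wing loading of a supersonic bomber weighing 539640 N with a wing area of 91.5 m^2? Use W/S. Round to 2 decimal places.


Step 1: Wing loading = W / S = 539640 / 91.5
Step 2: Wing loading = 5897.70 N/m^2

5897.70


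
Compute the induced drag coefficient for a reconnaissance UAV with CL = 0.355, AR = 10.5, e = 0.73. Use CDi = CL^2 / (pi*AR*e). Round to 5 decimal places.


Step 1: CL^2 = 0.355^2 = 0.126025
Step 2: pi * AR * e = 3.14159 * 10.5 * 0.73 = 24.080308
Step 3: CDi = 0.126025 / 24.080308 = 0.00523

0.00523


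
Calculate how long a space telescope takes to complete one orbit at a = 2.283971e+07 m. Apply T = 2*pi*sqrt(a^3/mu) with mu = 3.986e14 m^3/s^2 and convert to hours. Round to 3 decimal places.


Step 1: a^3 / mu = 1.191439e+22 / 3.986e14 = 2.989059e+07
Step 2: sqrt(2.989059e+07) = 5467.2286 s
Step 3: T = 2*pi * 5467.2286 = 34351.61 s
Step 4: T in hours = 34351.61 / 3600 = 9.542 hours

9.542


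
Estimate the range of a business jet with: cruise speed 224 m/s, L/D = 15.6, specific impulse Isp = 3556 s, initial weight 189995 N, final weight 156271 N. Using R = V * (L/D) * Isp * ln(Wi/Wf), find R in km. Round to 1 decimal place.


Step 1: Coefficient = V * (L/D) * Isp = 224 * 15.6 * 3556 = 12426086.4 m
Step 2: Wi/Wf = 189995 / 156271 = 1.215805
Step 3: ln(1.215805) = 0.195406
Step 4: R = 12426086.4 * 0.195406 = 2428132.8 m = 2428.1 km

2428.1


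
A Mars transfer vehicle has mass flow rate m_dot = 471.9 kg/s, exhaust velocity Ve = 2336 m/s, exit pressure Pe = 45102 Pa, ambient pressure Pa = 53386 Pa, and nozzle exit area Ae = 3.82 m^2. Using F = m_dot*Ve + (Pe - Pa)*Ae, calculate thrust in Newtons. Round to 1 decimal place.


Step 1: Momentum thrust = m_dot * Ve = 471.9 * 2336 = 1102358.4 N
Step 2: Pressure thrust = (Pe - Pa) * Ae = (45102 - 53386) * 3.82 = -31644.88 N
Step 3: Total thrust F = 1102358.4 + -31644.88 = 1070713.5 N

1070713.5


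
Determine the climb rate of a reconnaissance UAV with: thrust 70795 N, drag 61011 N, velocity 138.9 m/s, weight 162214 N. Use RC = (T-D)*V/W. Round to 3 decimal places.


Step 1: Excess thrust = T - D = 70795 - 61011 = 9784 N
Step 2: Excess power = 9784 * 138.9 = 1358997.6 W
Step 3: RC = 1358997.6 / 162214 = 8.378 m/s

8.378


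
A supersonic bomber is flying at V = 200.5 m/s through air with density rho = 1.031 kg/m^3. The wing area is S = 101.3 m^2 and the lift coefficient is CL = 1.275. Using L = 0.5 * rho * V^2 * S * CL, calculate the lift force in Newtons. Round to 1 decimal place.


Step 1: Calculate dynamic pressure q = 0.5 * 1.031 * 200.5^2 = 0.5 * 1.031 * 40200.25 = 20723.2289 Pa
Step 2: Multiply by wing area and lift coefficient: L = 20723.2289 * 101.3 * 1.275
Step 3: L = 2099263.085 * 1.275 = 2676560.4 N

2676560.4


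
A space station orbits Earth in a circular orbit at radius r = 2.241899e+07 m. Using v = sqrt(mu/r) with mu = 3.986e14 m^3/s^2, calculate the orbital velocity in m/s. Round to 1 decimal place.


Step 1: mu / r = 3.986e14 / 2.241899e+07 = 17779569.9093
Step 2: v = sqrt(17779569.9093) = 4216.6 m/s

4216.6


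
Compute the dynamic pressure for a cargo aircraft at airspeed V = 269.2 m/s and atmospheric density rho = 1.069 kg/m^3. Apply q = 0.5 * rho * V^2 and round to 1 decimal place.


Step 1: V^2 = 269.2^2 = 72468.64
Step 2: q = 0.5 * 1.069 * 72468.64
Step 3: q = 38734.5 Pa

38734.5


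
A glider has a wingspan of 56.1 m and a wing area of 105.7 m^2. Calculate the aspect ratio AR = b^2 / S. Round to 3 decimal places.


Step 1: b^2 = 56.1^2 = 3147.21
Step 2: AR = 3147.21 / 105.7 = 29.775

29.775


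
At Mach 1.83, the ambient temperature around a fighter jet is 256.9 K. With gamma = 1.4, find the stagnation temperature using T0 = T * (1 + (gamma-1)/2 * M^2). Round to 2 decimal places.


Step 1: (gamma-1)/2 = 0.2
Step 2: M^2 = 3.3489
Step 3: 1 + 0.2 * 3.3489 = 1.66978
Step 4: T0 = 256.9 * 1.66978 = 428.97 K

428.97


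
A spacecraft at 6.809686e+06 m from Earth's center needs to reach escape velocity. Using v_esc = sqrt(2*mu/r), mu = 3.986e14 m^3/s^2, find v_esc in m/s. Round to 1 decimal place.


Step 1: 2*mu/r = 2 * 3.986e14 / 6.809686e+06 = 117068540.3116
Step 2: v_esc = sqrt(117068540.3116) = 10819.8 m/s

10819.8


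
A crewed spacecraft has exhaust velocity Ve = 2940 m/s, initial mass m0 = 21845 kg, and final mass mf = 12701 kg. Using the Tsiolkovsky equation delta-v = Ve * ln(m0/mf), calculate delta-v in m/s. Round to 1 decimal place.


Step 1: Mass ratio m0/mf = 21845 / 12701 = 1.719943
Step 2: ln(1.719943) = 0.542291
Step 3: delta-v = 2940 * 0.542291 = 1594.3 m/s

1594.3


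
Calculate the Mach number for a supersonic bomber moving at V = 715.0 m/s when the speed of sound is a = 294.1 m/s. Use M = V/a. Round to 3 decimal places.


Step 1: M = V / a = 715.0 / 294.1
Step 2: M = 2.431

2.431


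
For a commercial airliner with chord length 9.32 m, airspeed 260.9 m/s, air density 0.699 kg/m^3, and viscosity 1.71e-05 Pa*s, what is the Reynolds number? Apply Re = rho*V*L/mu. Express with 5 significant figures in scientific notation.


Step 1: Numerator = rho * V * L = 0.699 * 260.9 * 9.32 = 1699.680012
Step 2: Re = 1699.680012 / 1.71e-05
Step 3: Re = 9.9396e+07

9.9396e+07


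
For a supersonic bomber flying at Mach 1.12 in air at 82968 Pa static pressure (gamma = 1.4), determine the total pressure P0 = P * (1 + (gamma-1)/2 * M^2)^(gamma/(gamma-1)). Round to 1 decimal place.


Step 1: (gamma-1)/2 * M^2 = 0.2 * 1.2544 = 0.25088
Step 2: 1 + 0.25088 = 1.25088
Step 3: Exponent gamma/(gamma-1) = 3.5
Step 4: P0 = 82968 * 1.25088^3.5 = 181620.7 Pa

181620.7


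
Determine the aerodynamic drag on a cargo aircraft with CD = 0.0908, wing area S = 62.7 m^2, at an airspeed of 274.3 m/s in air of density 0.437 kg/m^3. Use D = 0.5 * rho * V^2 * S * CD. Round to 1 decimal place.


Step 1: Dynamic pressure q = 0.5 * 0.437 * 274.3^2 = 16440.0471 Pa
Step 2: Drag D = q * S * CD = 16440.0471 * 62.7 * 0.0908
Step 3: D = 93595.8 N

93595.8


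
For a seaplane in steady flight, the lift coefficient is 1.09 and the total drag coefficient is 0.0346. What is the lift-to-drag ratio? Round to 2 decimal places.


Step 1: L/D = CL / CD = 1.09 / 0.0346
Step 2: L/D = 31.50

31.50


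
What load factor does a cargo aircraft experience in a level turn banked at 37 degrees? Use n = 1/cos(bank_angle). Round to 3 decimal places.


Step 1: Convert 37 degrees to radians = 0.645772
Step 2: cos(37 deg) = 0.798636
Step 3: n = 1 / 0.798636 = 1.252

1.252


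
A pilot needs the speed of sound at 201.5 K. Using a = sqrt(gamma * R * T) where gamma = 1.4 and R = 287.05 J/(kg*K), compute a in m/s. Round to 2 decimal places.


Step 1: gamma * R * T = 1.4 * 287.05 * 201.5 = 80976.805
Step 2: a = sqrt(80976.805) = 284.56 m/s

284.56


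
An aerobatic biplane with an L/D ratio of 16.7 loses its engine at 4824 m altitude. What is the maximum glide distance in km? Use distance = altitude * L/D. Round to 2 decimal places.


Step 1: Glide distance = altitude * L/D = 4824 * 16.7 = 80560.8 m
Step 2: Convert to km: 80560.8 / 1000 = 80.56 km

80.56


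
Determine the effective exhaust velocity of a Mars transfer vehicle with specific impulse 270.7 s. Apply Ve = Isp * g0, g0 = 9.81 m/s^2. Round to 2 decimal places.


Step 1: Ve = Isp * g0 = 270.7 * 9.81
Step 2: Ve = 2655.57 m/s

2655.57


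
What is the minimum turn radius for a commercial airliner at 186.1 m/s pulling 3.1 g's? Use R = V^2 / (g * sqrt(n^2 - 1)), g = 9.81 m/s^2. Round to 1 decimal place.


Step 1: V^2 = 186.1^2 = 34633.21
Step 2: n^2 - 1 = 3.1^2 - 1 = 8.61
Step 3: sqrt(8.61) = 2.93428
Step 4: R = 34633.21 / (9.81 * 2.93428) = 1203.2 m

1203.2


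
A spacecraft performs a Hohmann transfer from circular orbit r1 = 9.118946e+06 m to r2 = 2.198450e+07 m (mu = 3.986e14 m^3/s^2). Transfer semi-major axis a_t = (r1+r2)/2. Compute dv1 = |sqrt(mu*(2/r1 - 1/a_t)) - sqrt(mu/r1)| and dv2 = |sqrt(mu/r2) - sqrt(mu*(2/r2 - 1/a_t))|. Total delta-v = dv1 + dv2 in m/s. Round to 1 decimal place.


Step 1: Transfer semi-major axis a_t = (9.118946e+06 + 2.198450e+07) / 2 = 1.555172e+07 m
Step 2: v1 (circular at r1) = sqrt(mu/r1) = 6611.44 m/s
Step 3: v_t1 = sqrt(mu*(2/r1 - 1/a_t)) = 7860.77 m/s
Step 4: dv1 = |7860.77 - 6611.44| = 1249.33 m/s
Step 5: v2 (circular at r2) = 4258.05 m/s, v_t2 = 3260.57 m/s
Step 6: dv2 = |4258.05 - 3260.57| = 997.48 m/s
Step 7: Total delta-v = 1249.33 + 997.48 = 2246.8 m/s

2246.8


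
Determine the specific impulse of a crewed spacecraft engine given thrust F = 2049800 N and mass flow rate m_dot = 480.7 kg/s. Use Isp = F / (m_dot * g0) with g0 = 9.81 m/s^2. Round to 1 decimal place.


Step 1: m_dot * g0 = 480.7 * 9.81 = 4715.67
Step 2: Isp = 2049800 / 4715.67 = 434.7 s

434.7


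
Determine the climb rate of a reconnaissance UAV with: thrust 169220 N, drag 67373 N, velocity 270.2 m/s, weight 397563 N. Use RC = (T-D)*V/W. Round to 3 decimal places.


Step 1: Excess thrust = T - D = 169220 - 67373 = 101847 N
Step 2: Excess power = 101847 * 270.2 = 27519059.4 W
Step 3: RC = 27519059.4 / 397563 = 69.219 m/s

69.219


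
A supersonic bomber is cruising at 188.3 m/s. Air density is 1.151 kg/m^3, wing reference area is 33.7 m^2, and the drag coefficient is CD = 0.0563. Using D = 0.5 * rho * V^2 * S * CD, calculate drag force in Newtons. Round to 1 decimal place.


Step 1: Dynamic pressure q = 0.5 * 1.151 * 188.3^2 = 20405.4402 Pa
Step 2: Drag D = q * S * CD = 20405.4402 * 33.7 * 0.0563
Step 3: D = 38715.4 N

38715.4


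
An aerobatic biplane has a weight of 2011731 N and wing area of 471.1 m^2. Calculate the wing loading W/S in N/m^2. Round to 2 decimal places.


Step 1: Wing loading = W / S = 2011731 / 471.1
Step 2: Wing loading = 4270.28 N/m^2

4270.28


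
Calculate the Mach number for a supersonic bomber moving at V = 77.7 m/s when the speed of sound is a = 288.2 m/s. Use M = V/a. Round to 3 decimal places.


Step 1: M = V / a = 77.7 / 288.2
Step 2: M = 0.270

0.270


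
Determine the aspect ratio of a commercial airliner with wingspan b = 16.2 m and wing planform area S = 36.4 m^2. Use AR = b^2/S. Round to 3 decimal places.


Step 1: b^2 = 16.2^2 = 262.44
Step 2: AR = 262.44 / 36.4 = 7.210

7.210


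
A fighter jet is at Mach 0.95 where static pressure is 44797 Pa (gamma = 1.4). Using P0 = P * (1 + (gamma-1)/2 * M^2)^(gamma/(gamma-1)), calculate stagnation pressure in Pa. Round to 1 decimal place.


Step 1: (gamma-1)/2 * M^2 = 0.2 * 0.9025 = 0.1805
Step 2: 1 + 0.1805 = 1.1805
Step 3: Exponent gamma/(gamma-1) = 3.5
Step 4: P0 = 44797 * 1.1805^3.5 = 80071.9 Pa

80071.9


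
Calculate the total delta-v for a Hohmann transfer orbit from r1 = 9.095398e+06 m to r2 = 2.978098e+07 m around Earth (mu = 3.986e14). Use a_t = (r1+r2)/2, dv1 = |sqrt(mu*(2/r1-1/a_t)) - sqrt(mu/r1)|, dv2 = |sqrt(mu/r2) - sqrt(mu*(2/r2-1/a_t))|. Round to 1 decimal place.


Step 1: Transfer semi-major axis a_t = (9.095398e+06 + 2.978098e+07) / 2 = 1.943819e+07 m
Step 2: v1 (circular at r1) = sqrt(mu/r1) = 6620.0 m/s
Step 3: v_t1 = sqrt(mu*(2/r1 - 1/a_t)) = 8194.06 m/s
Step 4: dv1 = |8194.06 - 6620.0| = 1574.07 m/s
Step 5: v2 (circular at r2) = 3658.47 m/s, v_t2 = 2502.55 m/s
Step 6: dv2 = |3658.47 - 2502.55| = 1155.92 m/s
Step 7: Total delta-v = 1574.07 + 1155.92 = 2730.0 m/s

2730.0


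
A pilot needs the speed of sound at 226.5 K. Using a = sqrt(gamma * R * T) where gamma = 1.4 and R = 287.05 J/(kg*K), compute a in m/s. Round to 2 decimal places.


Step 1: gamma * R * T = 1.4 * 287.05 * 226.5 = 91023.555
Step 2: a = sqrt(91023.555) = 301.70 m/s

301.70


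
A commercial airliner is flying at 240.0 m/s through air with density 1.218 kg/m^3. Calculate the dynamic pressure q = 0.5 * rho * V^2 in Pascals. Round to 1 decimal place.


Step 1: V^2 = 240.0^2 = 57600.0
Step 2: q = 0.5 * 1.218 * 57600.0
Step 3: q = 35078.4 Pa

35078.4


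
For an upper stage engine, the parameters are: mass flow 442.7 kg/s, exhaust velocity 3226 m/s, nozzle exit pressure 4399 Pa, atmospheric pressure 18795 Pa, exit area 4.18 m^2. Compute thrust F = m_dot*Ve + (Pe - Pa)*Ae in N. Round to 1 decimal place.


Step 1: Momentum thrust = m_dot * Ve = 442.7 * 3226 = 1428150.2 N
Step 2: Pressure thrust = (Pe - Pa) * Ae = (4399 - 18795) * 4.18 = -60175.28 N
Step 3: Total thrust F = 1428150.2 + -60175.28 = 1367974.9 N

1367974.9


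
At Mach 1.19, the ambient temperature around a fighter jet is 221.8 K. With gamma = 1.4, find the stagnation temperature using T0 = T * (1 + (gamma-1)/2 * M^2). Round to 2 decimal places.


Step 1: (gamma-1)/2 = 0.2
Step 2: M^2 = 1.4161
Step 3: 1 + 0.2 * 1.4161 = 1.28322
Step 4: T0 = 221.8 * 1.28322 = 284.62 K

284.62


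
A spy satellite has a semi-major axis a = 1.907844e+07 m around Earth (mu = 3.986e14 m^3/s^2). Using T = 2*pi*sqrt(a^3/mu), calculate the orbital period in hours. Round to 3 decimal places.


Step 1: a^3 / mu = 6.944302e+21 / 3.986e14 = 1.742173e+07
Step 2: sqrt(1.742173e+07) = 4173.9346 s
Step 3: T = 2*pi * 4173.9346 = 26225.6 s
Step 4: T in hours = 26225.6 / 3600 = 7.285 hours

7.285
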